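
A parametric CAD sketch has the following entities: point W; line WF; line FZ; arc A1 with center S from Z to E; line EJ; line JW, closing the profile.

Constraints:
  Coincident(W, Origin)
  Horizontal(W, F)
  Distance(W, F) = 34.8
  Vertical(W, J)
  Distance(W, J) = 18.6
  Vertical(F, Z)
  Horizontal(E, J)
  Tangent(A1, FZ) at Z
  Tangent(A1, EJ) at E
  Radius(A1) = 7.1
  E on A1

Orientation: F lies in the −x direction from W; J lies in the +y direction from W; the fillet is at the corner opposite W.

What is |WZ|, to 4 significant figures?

36.65

The virtual corner opposite W is at (-34.80, 18.60). Tangency of A1 to FZ means the radius SZ is perpendicular to FZ and tangency of A1 to EJ means the radius SE is perpendicular to EJ, with radius 7.1, so the center S sits 7.1 in from both sides at S = (-27.70, 11.50). That places the tangent points at Z = (-34.80, 11.50) on FZ and E = (-27.70, 18.60) on EJ. Then |WZ| = |Z − W| = 36.65.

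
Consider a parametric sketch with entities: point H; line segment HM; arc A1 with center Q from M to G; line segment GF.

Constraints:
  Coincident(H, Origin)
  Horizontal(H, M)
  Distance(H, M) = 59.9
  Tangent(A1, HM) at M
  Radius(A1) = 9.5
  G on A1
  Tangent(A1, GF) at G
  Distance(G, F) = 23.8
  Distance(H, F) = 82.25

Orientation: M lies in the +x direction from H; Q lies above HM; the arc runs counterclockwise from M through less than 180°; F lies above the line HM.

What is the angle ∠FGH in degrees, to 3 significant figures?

116°

Checks: |QG| = 9.500 ✓; ∠(QG, GF) = 90.00° ✓; |GF| = 23.80 ✓; |HF| = 82.25 ✓.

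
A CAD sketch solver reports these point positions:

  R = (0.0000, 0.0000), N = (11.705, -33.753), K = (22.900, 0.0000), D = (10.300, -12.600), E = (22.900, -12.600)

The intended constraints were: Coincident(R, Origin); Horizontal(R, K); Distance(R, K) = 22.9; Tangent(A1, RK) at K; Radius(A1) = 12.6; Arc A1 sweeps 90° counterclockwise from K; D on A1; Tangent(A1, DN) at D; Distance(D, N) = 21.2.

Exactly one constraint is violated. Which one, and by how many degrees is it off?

Tangent(A1, DN) at D — off by 3.80°.

R = (0.00, 0.00) ✓; R.y = 0.00, K.y = 0.00 ✓; |RK| = 22.90 ✓; ∠(EK, KR) = 90.00° ✓; |EK| = 12.60 ✓; bearing(E→D) − bearing(E→K) = 90.00° ✓; |ED| = 12.60 ✓; ∠(ED, DN) = 86.20° ✗; |DN| = 21.20 ✓.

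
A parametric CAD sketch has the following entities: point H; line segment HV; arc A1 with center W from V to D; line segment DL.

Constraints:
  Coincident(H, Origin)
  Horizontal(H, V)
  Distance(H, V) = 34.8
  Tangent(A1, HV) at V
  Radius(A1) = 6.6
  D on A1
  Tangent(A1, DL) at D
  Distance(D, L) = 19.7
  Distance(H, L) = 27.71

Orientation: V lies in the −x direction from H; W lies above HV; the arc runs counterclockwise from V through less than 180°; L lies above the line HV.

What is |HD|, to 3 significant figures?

29.3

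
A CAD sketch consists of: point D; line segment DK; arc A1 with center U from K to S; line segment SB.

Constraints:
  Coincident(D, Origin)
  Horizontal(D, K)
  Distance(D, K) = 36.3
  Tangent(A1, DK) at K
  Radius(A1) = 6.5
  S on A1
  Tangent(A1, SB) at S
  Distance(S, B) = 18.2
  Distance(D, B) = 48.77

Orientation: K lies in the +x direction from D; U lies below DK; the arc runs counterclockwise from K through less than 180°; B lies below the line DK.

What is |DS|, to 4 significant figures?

32.75

D is at the origin; DK is horizontal with |DK| = 36.3 and K on the +x side, so K = (36.30, 0.000). Since A1 is tangent to DK there, UK ⟂ DK, so U = K + (0, -6.5) = (36.30, -6.500). Since US ⟂ SB (tangency), |UB| = √(6.5² + 18.2²) = 19.33 regardless of where S sits on A1. So B lies on both circle(D, 48.77) and circle(U, 19.33); the below-DK intersection is B = (41.87, -25.01). S is the foot of the tangent from B: S = (31.07, -10.36).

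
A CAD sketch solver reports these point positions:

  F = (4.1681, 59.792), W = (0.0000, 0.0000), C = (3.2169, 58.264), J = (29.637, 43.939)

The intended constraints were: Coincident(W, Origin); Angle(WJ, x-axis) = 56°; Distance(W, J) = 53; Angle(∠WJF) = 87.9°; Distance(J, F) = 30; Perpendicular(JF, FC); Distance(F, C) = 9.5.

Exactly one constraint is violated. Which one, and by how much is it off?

Distance(F, C) = 9.5 — off by 7.70.

W = (0.00, 0.00) ✓; WJ at 56.00° ✓; |WJ| = 53.00 ✓; ∠WJF = 87.90° ✓; |JF| = 30.00 ✓; ∠(JF, FC) = 90.00° ✓; |FC| = 1.800 ✗.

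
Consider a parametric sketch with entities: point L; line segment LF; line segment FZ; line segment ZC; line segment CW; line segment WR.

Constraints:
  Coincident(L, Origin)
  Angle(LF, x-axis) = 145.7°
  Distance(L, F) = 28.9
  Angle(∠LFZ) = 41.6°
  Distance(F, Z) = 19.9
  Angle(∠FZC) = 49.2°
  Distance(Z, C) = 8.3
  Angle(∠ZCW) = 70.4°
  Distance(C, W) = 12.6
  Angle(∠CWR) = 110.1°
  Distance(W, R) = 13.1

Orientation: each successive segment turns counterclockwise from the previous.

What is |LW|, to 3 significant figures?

27.3

L is at the origin; LF runs at 145.7° with length 28.9, so F = (-23.9, 16.3). ∠LFZ = 41.6° gives FZ at -75.9° from the x-axis; with |FZ| = 19.9, Z = (-19.0, -3.01). ∠FZC = 49.2° gives ZC at 54.9° from the x-axis; with |ZC| = 8.3, C = (-14.3, 3.78). ∠ZCW = 70.4° gives CW at 164° from the x-axis; with |CW| = 12.6, W = (-26.4, 7.14). Then |LW| = |W − L| = 27.3.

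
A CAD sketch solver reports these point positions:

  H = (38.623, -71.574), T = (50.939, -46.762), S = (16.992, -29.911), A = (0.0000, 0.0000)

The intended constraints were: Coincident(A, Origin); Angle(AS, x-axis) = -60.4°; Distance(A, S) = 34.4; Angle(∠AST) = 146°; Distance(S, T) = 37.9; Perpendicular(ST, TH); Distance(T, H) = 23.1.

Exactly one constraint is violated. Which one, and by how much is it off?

Distance(T, H) = 23.1 — off by 4.60.

A = (0.00, 0.00) ✓; AS at -60.40° ✓; |AS| = 34.40 ✓; ∠AST = 146.0° ✓; |ST| = 37.90 ✓; ∠(ST, TH) = 90.00° ✓; |TH| = 27.70 ✗.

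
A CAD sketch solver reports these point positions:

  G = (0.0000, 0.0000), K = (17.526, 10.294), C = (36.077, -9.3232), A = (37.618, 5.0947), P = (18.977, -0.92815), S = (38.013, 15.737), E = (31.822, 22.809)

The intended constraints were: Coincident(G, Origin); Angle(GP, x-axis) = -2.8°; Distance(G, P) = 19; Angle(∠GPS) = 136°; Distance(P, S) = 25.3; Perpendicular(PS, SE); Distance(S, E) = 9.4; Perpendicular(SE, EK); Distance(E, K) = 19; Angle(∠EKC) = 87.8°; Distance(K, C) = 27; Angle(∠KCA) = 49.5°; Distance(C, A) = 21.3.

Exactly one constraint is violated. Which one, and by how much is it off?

Distance(C, A) = 21.3 — off by 6.80.

G = (0.00, 0.00) ✓; GP at -2.800° ✓; |GP| = 19.00 ✓; ∠GPS = 136.0° ✓; |PS| = 25.30 ✓; ∠(PS, SE) = 90.00° ✓; |SE| = 9.399 ✓; ∠(SE, EK) = 90.00° ✓; |EK| = 19.00 ✓; ∠EKC = 87.80° ✓; |KC| = 27.00 ✓; ∠KCA = 49.50° ✓; |CA| = 14.50 ✗.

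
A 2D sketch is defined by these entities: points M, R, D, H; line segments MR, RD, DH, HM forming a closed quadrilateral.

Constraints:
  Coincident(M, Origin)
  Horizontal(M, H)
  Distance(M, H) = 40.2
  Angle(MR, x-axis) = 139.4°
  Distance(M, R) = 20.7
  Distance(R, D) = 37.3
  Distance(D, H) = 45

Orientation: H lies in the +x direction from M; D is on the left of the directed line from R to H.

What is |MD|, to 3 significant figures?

38.9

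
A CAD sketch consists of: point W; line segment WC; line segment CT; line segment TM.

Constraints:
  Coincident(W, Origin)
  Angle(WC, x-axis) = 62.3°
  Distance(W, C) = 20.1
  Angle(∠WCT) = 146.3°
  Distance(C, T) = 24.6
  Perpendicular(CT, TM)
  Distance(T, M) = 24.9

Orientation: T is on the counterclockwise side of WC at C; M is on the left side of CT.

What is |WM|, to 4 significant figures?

43.55

W is at the origin; WC runs at 62.3° with length 20.1, so C = 20.1·(cos 62.3°, sin 62.3°) = (9.343, 17.80). ∠WCT = 146.3°, so CT runs at 62.3° + (180° − 146.3°) = 96.00° from the x-axis; with |CT| = 24.6, T = C + 24.6·(cos 96.00°, sin 96.00°) = (6.772, 42.26). The perpendicularity gives TM at right angles to CT; with |TM| = 24.9 on the left of CT, M = T + 24.9·(-0.9945, -0.1045) = (-17.99, 39.66). Then |WM| = |M − W| = 43.55.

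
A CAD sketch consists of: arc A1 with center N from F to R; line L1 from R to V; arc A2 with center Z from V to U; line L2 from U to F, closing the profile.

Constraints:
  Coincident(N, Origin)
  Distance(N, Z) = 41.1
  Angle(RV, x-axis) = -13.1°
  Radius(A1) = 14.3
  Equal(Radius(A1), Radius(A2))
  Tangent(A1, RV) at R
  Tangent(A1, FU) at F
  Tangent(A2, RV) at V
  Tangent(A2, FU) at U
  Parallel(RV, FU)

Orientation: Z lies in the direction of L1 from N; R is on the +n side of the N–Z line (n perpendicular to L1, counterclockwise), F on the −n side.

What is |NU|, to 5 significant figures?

43.517

The slot axis is L1's direction at -13.1°, so u = (cos -13.1°, sin -13.1°) = (0.97398, -0.22665) and n = (−sin -13.1°, cos -13.1°) = (0.22665, 0.97398). N is at the origin and Z lies 41.1 along u from N, so Z = 41.1·u = (40.030, -9.3154). Tangency of A1 to both parallel lines with radius 14.3 puts R and F at N ± 14.3·n: R = (3.2411, 13.928), F = (-3.2411, -13.928). Equal radii place V and U the same way about Z: V = Z + 14.3·n = (43.272, 4.6125), U = Z − 14.3·n = (36.789, -23.243). Then |NU| = |U − N| = 43.517.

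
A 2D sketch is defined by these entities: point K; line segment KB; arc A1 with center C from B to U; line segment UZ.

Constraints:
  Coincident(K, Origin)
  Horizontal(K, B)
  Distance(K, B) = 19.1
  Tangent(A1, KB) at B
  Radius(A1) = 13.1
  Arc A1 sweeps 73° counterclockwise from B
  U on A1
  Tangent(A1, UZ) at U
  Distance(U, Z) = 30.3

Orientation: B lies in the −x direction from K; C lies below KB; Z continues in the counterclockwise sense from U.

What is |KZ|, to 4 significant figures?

55.69

K is at the origin; K and B share the same y with |KB| = 19.1 and B on the −x side, so B = (-19.10, 0.000). A1 meets KB tangentially, so CB is at right angles to KB, so C = B + (0, -13.1) = (-19.10, -13.10). On A1, B sits at bearing 90° from C; a 73° counterclockwise sweep puts U at bearing 163°, so U = C + 13.1·(cos 163°, sin 163°) = (-31.63, -9.270). Since A1 is tangent to UZ there, CU ⟂ UZ, so UZ runs along (−sin 163°, cos 163°); with |UZ| = 30.3, Z = (-40.49, -38.25). Then |KZ| = |Z − K| = 55.69.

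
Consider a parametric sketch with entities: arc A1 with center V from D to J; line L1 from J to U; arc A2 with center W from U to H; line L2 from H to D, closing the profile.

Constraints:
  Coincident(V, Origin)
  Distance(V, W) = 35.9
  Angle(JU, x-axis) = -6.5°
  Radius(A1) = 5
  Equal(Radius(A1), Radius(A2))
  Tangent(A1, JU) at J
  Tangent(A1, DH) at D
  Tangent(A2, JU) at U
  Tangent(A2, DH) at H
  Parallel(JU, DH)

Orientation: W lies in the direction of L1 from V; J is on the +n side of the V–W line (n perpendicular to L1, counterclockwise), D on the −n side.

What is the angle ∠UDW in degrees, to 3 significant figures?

7.64°

Tangency of A1 to both parallel lines with radius 5.0 puts J and D at V ± 5.0·n: J = (0.566, 4.97), D = (-0.566, -4.97). Equal radii place U and H the same way about W: U = W + 5.0·n = (36.2, 0.904), H = W − 5.0·n = (35.1, -9.03). Then cos ∠UDW = DU·DW / (|DU||DW|), giving 7.64°.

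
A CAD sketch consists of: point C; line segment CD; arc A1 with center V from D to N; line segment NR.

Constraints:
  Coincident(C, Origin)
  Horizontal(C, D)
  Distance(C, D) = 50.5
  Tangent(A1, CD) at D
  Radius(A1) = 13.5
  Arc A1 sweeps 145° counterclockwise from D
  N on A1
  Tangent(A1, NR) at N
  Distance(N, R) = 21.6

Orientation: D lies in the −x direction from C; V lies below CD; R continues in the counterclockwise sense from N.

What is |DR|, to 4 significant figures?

38.26

C is at the origin; C and D share the same y with |CD| = 50.5 and D on the −x side, so D = (-50.50, 0.000). Tangency of A1 to CD means the radius VD is perpendicular to CD, so V = D + (0, -13.5) = (-50.50, -13.50). On A1, D sits at bearing 90° from V; a 145° counterclockwise sweep puts N at bearing 235°, so N = V + 13.5·(cos 235°, sin 235°) = (-58.24, -24.56). Since A1 is tangent to NR there, VN ⟂ NR, so NR runs along (−sin 235°, cos 235°); with |NR| = 21.6, R = (-40.55, -36.95). Then |DR| = |R − D| = 38.26.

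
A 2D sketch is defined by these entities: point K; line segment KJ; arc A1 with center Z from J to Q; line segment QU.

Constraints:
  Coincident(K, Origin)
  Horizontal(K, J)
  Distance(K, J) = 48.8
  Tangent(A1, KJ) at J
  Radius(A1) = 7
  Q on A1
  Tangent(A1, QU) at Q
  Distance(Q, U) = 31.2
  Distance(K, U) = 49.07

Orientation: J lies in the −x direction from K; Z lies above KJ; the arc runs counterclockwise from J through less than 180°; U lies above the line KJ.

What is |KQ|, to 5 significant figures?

42.355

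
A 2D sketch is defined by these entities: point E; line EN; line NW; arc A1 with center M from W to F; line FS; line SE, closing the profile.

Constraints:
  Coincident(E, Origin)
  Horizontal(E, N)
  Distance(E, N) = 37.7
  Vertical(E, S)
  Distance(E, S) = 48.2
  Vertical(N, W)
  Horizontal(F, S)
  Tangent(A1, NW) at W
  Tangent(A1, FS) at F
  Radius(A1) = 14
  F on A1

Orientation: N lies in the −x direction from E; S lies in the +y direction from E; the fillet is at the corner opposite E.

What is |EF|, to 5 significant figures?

53.712

The virtual corner opposite E is at (-37.700, 48.200). Tangency of A1 to NW means the radius MW is perpendicular to NW and tangency of A1 to FS means the radius MF is perpendicular to FS, with radius 14.0, so the center M sits 14.0 in from both sides at M = (-23.700, 34.200). That places the tangent points at W = (-37.700, 34.200) on NW and F = (-23.700, 48.200) on FS. Then |EF| = |F − E| = 53.712.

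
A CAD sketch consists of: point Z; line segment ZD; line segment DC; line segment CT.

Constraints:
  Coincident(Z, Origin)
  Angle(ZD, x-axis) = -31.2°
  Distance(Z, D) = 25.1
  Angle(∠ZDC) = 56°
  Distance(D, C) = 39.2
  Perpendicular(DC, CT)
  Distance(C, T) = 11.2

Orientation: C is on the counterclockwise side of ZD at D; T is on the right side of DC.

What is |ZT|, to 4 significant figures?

40.72

Z is at the origin; ZD runs at -31.2° with length 25.1, so D = 25.1·(cos -31.2°, sin -31.2°) = (21.47, -13.00). ∠ZDC = 56.0°, so DC runs at -31.2° + (180° − 56.0°) = 92.80° from the x-axis; with |DC| = 39.2, C = D + 39.2·(cos 92.80°, sin 92.80°) = (19.55, 26.15). DC ⟂ CT; with |CT| = 11.2 on the right of DC, T = C + 11.2·(0.9988, 0.04885) = (30.74, 26.70). Then |ZT| = |T − Z| = 40.72.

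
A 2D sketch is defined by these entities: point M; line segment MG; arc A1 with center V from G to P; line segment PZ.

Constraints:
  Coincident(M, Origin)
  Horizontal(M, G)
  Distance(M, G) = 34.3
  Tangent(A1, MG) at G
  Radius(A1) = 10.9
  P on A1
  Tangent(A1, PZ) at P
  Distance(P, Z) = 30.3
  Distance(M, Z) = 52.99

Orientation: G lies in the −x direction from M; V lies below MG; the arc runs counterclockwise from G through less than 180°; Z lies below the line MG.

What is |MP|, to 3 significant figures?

46.8

M is at the origin; M and G share the same y with |MG| = 34.3 and G on the −x side, so G = (-34.3, 0.00). Tangency of A1 to MG means the radius VG is perpendicular to MG, so V = G + (0, -10.9) = (-34.3, -10.9). Since VP ⟂ PZ (tangency), |VZ| = √(10.9² + 30.3²) = 32.2 regardless of where P sits on A1. So Z lies on both circle(M, 52.99) and circle(V, 32.2); the below-MG intersection is Z = (-31.1, -42.9). P is the foot of the tangent from Z: P = (-44.1, -15.6).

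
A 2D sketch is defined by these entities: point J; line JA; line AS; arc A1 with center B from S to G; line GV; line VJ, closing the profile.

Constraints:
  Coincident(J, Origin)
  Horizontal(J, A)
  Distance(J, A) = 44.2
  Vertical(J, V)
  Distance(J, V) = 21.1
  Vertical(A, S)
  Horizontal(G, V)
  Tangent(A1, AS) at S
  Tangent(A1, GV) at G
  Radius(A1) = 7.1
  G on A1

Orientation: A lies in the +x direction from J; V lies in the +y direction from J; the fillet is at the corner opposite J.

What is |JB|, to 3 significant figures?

39.7

J is at the origin; J and A share the same y with |JA| = 44.2 and A on the +x side, so A = (44.2, 0.00). JV is vertical with |JV| = 21.1 and V on the +y side, so V = (0.00, 21.1). The virtual corner opposite J is at (44.2, 21.1). The tangent condition forces BS to be normal to AS and tangency of A1 to GV means the radius BG is perpendicular to GV, with radius 7.1, so the center B sits 7.1 in from both sides at B = (37.1, 14.0). Then |JB| = |B − J| = 39.7.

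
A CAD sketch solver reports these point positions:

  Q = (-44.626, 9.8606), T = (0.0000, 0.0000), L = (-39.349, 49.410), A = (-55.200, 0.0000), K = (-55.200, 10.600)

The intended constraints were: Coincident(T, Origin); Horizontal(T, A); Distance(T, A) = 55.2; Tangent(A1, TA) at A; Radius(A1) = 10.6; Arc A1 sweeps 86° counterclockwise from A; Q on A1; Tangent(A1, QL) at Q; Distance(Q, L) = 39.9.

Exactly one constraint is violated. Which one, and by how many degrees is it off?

Tangent(A1, QL) at Q — off by 3.60°.

T = (0.00, 0.00) ✓; T.y = 0.00, A.y = 0.00 ✓; |TA| = 55.20 ✓; ∠(KA, AT) = 90.00° ✓; |KA| = 10.60 ✓; bearing(K→Q) − bearing(K→A) = 86.00° ✓; |KQ| = 10.60 ✓; ∠(KQ, QL) = 93.60° ✗; |QL| = 39.90 ✓.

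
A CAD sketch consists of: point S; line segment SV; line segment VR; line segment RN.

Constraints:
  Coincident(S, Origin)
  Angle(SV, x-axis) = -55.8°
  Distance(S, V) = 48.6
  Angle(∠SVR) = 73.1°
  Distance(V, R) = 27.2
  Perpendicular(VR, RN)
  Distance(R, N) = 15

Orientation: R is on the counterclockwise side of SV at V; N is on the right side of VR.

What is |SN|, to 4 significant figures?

62.87

S is at the origin; SV runs at -55.8° with length 48.6, so V = 48.6·(cos -55.8°, sin -55.8°) = (27.32, -40.20). ∠SVR = 73.1°, so VR runs at -55.8° + (180° − 73.1°) = 51.10° from the x-axis; with |VR| = 27.2, R = V + 27.2·(cos 51.10°, sin 51.10°) = (44.40, -19.03). VR is perpendicular to RN; with |RN| = 15.0 on the right of VR, N = R + 15.0·(0.7782, -0.6280) = (56.07, -28.45). Then |SN| = |N − S| = 62.87.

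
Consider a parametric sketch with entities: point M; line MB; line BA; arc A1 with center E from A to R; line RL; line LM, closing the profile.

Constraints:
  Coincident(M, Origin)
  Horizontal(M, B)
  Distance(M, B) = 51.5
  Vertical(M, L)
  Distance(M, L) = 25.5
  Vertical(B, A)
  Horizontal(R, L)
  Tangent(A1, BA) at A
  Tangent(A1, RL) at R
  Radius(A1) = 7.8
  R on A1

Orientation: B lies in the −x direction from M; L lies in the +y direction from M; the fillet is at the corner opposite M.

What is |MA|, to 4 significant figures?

54.46

M is at the origin; MB is horizontal with |MB| = 51.5 and B on the −x side, so B = (-51.50, 0.000). M and L share the same x with |ML| = 25.5 and L on the +y side, so L = (0.000, 25.50). The virtual corner opposite M is at (-51.50, 25.50). A1 meets BA tangentially, so EA is at right angles to BA and A1 meets RL tangentially, so ER is at right angles to RL, with radius 7.8, so the center E sits 7.8 in from both sides at E = (-43.70, 17.70). That places the tangent points at A = (-51.50, 17.70) on BA and R = (-43.70, 25.50) on RL. Then |MA| = |A − M| = 54.46.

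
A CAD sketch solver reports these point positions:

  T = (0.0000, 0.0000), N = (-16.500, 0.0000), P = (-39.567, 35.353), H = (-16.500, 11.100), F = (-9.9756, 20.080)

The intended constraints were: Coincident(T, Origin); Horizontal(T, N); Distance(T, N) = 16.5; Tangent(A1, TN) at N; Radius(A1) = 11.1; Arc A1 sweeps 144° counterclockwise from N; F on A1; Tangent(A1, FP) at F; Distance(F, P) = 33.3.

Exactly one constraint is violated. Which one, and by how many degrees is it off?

Tangent(A1, FP) at F — off by 8.70°.

T = (0.00, 0.00) ✓; T.y = 0.00, N.y = 0.00 ✓; |TN| = 16.50 ✓; ∠(HN, NT) = 90.00° ✓; |HN| = 11.10 ✓; bearing(H→F) − bearing(H→N) = 144.0° ✓; |HF| = 11.10 ✓; ∠(HF, FP) = 81.30° ✗; |FP| = 33.30 ✓.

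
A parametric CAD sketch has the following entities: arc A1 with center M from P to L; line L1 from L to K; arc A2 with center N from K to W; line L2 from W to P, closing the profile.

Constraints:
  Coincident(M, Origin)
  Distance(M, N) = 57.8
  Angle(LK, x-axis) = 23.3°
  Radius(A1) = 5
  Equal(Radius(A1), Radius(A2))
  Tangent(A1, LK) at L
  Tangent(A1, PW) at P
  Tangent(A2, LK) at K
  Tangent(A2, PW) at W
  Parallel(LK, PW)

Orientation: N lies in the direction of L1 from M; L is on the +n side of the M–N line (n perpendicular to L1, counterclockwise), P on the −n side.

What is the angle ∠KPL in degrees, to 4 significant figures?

80.18°

Tangency of A1 to both parallel lines with radius 5.0 puts L and P at M ± 5.0·n: L = (-1.978, 4.592), P = (1.978, -4.592). Equal radii place K and W the same way about N: K = N + 5.0·n = (51.11, 27.45), W = N − 5.0·n = (55.06, 18.27). Then cos ∠KPL = PK·PL / (|PK||PL|), giving 80.18°.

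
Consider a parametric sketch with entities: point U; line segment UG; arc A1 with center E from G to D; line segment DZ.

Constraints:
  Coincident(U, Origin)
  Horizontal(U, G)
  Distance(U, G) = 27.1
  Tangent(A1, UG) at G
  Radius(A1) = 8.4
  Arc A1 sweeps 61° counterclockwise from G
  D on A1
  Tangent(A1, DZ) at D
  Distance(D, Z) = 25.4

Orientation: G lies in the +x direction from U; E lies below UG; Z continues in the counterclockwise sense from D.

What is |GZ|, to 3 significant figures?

33.0

U is at the origin; UG is horizontal with |UG| = 27.1 and G on the +x side, so G = (27.1, 0.00). Since A1 is tangent to UG there, EG ⟂ UG, so E = G + (0, -8.4) = (27.1, -8.40). On A1, G sits at bearing 90° from E; a 61° counterclockwise sweep puts D at bearing 151°, so D = E + 8.4·(cos 151°, sin 151°) = (19.8, -4.33). The tangent condition forces ED to be normal to DZ, so DZ runs along (−sin 151°, cos 151°); with |DZ| = 25.4, Z = (7.44, -26.5). Then |GZ| = |Z − G| = 33.0.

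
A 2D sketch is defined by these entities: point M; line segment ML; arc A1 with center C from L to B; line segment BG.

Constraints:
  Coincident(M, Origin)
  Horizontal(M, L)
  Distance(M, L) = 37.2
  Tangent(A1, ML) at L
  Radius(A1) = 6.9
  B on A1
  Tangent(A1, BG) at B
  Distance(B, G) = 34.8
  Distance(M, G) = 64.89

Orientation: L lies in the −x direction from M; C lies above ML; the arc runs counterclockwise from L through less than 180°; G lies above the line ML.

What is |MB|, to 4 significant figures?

33.38

Checks: |CB| = 6.900 ✓; ∠(CB, BG) = 90.00° ✓; |BG| = 34.80 ✓; |MG| = 64.89 ✓.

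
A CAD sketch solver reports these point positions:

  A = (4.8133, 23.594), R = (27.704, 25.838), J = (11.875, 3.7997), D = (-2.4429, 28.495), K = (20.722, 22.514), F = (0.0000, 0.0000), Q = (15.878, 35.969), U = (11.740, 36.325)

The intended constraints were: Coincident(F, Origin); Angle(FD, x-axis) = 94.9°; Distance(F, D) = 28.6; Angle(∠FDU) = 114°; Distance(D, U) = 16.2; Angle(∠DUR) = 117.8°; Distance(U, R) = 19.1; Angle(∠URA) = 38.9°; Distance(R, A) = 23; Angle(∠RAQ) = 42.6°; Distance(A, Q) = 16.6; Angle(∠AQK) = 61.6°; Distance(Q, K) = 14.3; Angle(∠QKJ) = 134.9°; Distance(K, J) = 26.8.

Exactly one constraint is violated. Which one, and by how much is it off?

Distance(K, J) = 26.8 — off by 6.10.

F = (0.00, 0.00) ✓; FD at 94.90° ✓; |FD| = 28.60 ✓; ∠FDU = 114.0° ✓; |DU| = 16.20 ✓; ∠DUR = 117.8° ✓; |UR| = 19.10 ✓; ∠URA = 38.90° ✓; |RA| = 23.00 ✓; ∠RAQ = 42.60° ✓; |AQ| = 16.60 ✓; ∠AQK = 61.60° ✓; |QK| = 14.30 ✓; ∠QKJ = 134.9° ✓; |KJ| = 20.70 ✗.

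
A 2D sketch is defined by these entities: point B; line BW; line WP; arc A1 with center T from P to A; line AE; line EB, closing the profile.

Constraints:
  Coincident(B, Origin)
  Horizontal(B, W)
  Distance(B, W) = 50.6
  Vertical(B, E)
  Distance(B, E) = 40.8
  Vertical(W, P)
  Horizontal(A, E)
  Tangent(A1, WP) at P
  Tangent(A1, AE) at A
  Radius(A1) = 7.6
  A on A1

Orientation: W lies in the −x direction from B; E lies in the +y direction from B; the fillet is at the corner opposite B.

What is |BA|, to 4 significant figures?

59.28

The virtual corner opposite B is at (-50.60, 40.80). The tangent condition forces TP to be normal to WP and the tangent condition forces TA to be normal to AE, with radius 7.6, so the center T sits 7.6 in from both sides at T = (-43.00, 33.20). That places the tangent points at P = (-50.60, 33.20) on WP and A = (-43.00, 40.80) on AE. Then |BA| = |A − B| = 59.28.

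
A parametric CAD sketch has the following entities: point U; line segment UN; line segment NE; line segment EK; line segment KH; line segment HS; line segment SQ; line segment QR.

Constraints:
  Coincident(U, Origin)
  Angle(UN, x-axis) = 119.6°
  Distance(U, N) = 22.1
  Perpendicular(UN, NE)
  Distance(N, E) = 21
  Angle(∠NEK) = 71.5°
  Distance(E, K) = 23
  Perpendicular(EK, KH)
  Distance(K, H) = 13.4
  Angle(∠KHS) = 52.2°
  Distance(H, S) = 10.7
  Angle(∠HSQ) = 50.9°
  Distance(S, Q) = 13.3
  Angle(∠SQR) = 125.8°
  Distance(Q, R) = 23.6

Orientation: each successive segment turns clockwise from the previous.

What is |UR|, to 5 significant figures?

18.799

∠HSQ = 50.9° gives SQ at -65.800° from the x-axis; with |SQ| = 13.3, Q = (8.8817, 1.8670). ∠SQR = 125.8° gives QR at -120.00° from the x-axis; with |QR| = 23.6, R = (-2.9183, -18.571). Then |UR| = |R − U| = 18.799.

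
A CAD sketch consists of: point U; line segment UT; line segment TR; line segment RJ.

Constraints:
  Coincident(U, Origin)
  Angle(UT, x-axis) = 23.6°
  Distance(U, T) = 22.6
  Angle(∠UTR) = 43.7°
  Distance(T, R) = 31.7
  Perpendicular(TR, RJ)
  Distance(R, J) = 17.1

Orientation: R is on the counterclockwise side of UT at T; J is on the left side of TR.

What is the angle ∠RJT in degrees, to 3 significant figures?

61.7°

∠UTR = 43.7°, so TR runs at 23.6° + (180° − 43.7°) = 160° from the x-axis; with |TR| = 31.7, R = T + 31.7·(cos 160°, sin 160°) = (-9.06, 19.9). The perpendicularity gives RJ at right angles to TR; with |RJ| = 17.1 on the left of TR, J = R + 17.1·(-0.344, -0.939) = (-14.9, 3.88). Then cos ∠RJT = JR·JT / (|JR||JT|), giving 61.7°.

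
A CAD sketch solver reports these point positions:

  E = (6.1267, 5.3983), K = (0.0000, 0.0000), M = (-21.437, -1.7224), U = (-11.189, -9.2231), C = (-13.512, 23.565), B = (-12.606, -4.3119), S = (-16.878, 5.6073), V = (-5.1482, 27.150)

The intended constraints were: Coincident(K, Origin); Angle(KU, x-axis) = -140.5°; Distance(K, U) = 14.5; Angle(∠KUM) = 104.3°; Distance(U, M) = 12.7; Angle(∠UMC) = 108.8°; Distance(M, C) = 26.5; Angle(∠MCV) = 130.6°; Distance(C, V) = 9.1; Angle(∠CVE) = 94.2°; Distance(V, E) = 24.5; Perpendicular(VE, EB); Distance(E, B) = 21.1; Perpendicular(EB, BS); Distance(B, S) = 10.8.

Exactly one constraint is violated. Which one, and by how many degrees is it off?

Perpendicular(EB, BS) — off by 4.10°.

K = (0.00, 0.00) ✓; KU at -140.5° ✓; |KU| = 14.50 ✓; ∠KUM = 104.3° ✓; |UM| = 12.70 ✓; ∠UMC = 108.8° ✓; |MC| = 26.50 ✓; ∠MCV = 130.6° ✓; |CV| = 9.100 ✓; ∠CVE = 94.20° ✓; |VE| = 24.50 ✓; ∠(VE, EB) = 90.00° ✓; |EB| = 21.10 ✓; ∠(EB, BS) = 94.10° ✗; |BS| = 10.80 ✓.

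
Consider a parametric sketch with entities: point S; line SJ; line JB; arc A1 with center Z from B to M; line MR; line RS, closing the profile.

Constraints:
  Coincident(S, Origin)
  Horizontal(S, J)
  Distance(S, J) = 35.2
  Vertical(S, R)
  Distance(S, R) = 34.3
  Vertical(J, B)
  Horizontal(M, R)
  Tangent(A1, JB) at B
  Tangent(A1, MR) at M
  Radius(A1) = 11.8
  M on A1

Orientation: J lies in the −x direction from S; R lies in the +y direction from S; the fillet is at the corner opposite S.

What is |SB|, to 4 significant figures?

41.78

S is at the origin; S and J share the same y with |SJ| = 35.2 and J on the −x side, so J = (-35.20, 0.000). S and R share the same x with |SR| = 34.3 and R on the +y side, so R = (0.000, 34.30). The virtual corner opposite S is at (-35.20, 34.30). A1 meets JB tangentially, so ZB is at right angles to JB and A1 meets MR tangentially, so ZM is at right angles to MR, with radius 11.8, so the center Z sits 11.8 in from both sides at Z = (-23.40, 22.50). That places the tangent points at B = (-35.20, 22.50) on JB and M = (-23.40, 34.30) on MR. Then |SB| = |B − S| = 41.78.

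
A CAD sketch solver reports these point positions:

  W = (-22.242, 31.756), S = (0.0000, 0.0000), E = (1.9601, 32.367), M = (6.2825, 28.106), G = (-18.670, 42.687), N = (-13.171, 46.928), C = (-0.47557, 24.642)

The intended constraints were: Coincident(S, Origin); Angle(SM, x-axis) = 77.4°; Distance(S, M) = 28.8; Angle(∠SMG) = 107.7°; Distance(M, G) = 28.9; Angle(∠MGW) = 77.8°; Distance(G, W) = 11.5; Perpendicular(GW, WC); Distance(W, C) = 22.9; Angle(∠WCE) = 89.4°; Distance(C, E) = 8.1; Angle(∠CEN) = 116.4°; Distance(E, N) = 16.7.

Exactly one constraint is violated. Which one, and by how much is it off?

Distance(E, N) = 16.7 — off by 4.30.

S = (0.00, 0.00) ✓; SM at 77.40° ✓; |SM| = 28.80 ✓; ∠SMG = 107.7° ✓; |MG| = 28.90 ✓; ∠MGW = 77.80° ✓; |GW| = 11.50 ✓; ∠(GW, WC) = 90.00° ✓; |WC| = 22.90 ✓; ∠WCE = 89.40° ✓; |CE| = 8.100 ✓; ∠CEN = 116.4° ✓; |EN| = 21.00 ✗.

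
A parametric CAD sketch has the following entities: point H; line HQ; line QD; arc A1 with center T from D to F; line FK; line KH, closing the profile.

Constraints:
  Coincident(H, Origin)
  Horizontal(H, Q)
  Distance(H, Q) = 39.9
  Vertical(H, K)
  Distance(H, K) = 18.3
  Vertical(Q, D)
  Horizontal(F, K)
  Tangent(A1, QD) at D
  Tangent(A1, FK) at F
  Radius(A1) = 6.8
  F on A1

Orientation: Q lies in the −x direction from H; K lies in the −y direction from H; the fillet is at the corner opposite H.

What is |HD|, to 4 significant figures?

41.52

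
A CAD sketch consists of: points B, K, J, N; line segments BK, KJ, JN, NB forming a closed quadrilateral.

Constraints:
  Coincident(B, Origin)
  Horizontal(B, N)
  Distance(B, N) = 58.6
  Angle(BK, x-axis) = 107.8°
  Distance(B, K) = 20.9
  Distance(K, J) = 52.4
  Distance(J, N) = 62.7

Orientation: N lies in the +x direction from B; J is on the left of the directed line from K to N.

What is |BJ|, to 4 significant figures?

64.46

Checks: |KJ| = 52.40 ✓; |JN| = 62.70 ✓.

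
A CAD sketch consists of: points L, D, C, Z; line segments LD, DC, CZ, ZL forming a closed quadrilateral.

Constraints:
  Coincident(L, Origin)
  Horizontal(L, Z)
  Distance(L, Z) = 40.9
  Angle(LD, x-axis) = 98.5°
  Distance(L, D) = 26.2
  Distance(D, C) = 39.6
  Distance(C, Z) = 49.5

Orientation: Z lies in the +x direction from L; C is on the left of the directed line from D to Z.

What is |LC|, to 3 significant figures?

56.1

L is at the origin; LZ is horizontal with |LZ| = 40.9 and Z in +x, so Z = (40.9, 0). LD runs at 98.5° with |LD| = 26.2, so D = (-3.87, 25.9). C is determined by |DC| = 39.6 and |CZ| = 49.5 together: it lies at the intersection of circle(D, 39.6) and circle(Z, 49.5). With |DZ| = 51.7, the foot of the radical line on DZ is 17.3 from D and the perpendicular offset is √(39.6² − 17.3²) = 35.6. Taking the left-of-DZ solution: C = (29.0, 48.0).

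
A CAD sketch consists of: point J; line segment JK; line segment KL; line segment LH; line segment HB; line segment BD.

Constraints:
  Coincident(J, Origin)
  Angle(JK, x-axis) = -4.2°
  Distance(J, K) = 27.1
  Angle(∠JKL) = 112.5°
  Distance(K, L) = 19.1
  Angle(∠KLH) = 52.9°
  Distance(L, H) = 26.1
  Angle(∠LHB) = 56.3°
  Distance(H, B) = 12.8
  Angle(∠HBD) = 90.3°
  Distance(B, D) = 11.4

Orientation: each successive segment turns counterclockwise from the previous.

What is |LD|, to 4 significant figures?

10.44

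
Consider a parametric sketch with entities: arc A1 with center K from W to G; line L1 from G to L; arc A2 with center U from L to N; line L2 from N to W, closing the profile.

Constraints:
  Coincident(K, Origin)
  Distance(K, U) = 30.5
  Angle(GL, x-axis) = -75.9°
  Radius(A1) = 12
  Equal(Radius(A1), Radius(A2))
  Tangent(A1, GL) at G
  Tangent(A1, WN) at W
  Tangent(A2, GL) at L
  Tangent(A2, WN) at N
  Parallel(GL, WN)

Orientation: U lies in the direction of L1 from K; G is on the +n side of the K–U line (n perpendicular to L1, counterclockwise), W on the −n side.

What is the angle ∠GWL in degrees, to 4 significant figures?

51.80°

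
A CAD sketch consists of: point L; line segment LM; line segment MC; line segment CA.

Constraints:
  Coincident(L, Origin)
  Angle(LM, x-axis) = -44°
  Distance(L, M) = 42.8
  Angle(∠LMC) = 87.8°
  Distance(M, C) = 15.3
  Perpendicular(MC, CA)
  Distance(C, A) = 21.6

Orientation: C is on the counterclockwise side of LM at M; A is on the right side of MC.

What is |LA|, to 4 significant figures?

65.80

L is at the origin; LM runs at -44.0° with length 42.8, so M = 42.8·(cos -44.0°, sin -44.0°) = (30.79, -29.73). ∠LMC = 87.8°, so MC runs at -44.0° + (180° − 87.8°) = 48.20° from the x-axis; with |MC| = 15.3, C = M + 15.3·(cos 48.20°, sin 48.20°) = (40.99, -18.33). The perpendicularity gives CA at right angles to MC; with |CA| = 21.6 on the right of MC, A = C + 21.6·(0.7455, -0.6665) = (57.09, -32.72). Then |LA| = |A − L| = 65.80.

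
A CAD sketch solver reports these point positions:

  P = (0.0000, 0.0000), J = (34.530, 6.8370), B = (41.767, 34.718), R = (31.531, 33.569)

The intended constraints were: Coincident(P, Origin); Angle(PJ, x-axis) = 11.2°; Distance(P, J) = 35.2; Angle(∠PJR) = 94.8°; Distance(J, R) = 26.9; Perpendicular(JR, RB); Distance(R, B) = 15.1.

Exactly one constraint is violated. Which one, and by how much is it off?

Distance(R, B) = 15.1 — off by 4.80.

P = (0.00, 0.00) ✓; PJ at 11.20° ✓; |PJ| = 35.20 ✓; ∠PJR = 94.80° ✓; |JR| = 26.90 ✓; ∠(JR, RB) = 90.00° ✓; |RB| = 10.30 ✗.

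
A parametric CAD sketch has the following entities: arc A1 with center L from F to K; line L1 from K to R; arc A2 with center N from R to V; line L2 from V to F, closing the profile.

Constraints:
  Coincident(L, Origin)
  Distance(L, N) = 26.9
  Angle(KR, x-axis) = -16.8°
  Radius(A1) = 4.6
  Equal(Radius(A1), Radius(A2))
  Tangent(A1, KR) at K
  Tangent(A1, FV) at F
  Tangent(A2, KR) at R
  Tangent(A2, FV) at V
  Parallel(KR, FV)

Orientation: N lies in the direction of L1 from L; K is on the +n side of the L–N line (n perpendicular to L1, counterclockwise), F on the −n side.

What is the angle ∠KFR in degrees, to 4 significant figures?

71.12°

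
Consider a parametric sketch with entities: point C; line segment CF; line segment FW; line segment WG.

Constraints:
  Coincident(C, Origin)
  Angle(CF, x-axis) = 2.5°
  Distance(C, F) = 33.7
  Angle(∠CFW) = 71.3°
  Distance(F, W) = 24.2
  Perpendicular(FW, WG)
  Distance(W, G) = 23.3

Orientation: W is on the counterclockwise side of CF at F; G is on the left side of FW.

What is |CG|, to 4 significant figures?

15.93

C is at the origin; CF runs at 2.5° with length 33.7, so F = 33.7·(cos 2.5°, sin 2.5°) = (33.67, 1.470). ∠CFW = 71.3°, so FW runs at 2.5° + (180° − 71.3°) = 111.2° from the x-axis; with |FW| = 24.2, W = F + 24.2·(cos 111.2°, sin 111.2°) = (24.92, 24.03). FW is perpendicular to WG; with |WG| = 23.3 on the left of FW, G = W + 23.3·(-0.9323, -0.3616) = (3.193, 15.61). Then |CG| = |G − C| = 15.93.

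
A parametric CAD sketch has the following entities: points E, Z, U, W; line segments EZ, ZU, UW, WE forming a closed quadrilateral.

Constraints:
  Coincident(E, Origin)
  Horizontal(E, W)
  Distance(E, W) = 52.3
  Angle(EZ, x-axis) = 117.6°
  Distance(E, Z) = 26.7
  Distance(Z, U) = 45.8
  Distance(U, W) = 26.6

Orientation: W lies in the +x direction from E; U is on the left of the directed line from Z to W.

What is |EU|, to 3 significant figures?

37.9

Checks: |ZU| = 45.80 ✓; |UW| = 26.60 ✓.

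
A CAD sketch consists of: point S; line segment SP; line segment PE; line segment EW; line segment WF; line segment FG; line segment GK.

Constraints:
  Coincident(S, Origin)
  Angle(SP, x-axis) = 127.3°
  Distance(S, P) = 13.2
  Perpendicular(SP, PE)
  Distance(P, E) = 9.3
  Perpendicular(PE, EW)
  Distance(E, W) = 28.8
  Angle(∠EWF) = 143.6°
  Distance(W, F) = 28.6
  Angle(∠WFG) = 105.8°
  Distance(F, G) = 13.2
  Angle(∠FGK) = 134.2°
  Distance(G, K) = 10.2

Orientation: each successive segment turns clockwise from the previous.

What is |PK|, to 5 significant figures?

44.859

∠WFG = 105.8° gives FG at -163.30° from the x-axis; with |FG| = 13.2, G = (4.6573, -39.163). ∠FGK = 134.2° gives GK at 150.90° from the x-axis; with |GK| = 10.2, K = (-4.2552, -34.203). Then |PK| = |K − P| = 44.859.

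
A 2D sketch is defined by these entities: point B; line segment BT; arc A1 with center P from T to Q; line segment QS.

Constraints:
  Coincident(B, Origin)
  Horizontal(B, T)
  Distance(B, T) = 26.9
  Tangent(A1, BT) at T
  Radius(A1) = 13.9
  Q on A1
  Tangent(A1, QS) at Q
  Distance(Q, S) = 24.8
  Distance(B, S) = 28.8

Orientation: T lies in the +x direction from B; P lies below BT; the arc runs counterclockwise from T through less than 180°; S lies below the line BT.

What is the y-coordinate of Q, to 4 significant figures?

-7.076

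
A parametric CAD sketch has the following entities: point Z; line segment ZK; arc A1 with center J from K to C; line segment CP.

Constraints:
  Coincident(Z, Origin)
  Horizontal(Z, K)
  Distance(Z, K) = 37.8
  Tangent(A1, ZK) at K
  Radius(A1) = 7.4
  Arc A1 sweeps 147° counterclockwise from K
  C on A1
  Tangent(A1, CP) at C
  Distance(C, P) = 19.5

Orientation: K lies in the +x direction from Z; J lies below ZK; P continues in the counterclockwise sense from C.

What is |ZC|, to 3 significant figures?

36.4

Z is at the origin; Z and K share the same y with |ZK| = 37.8 and K on the +x side, so K = (37.8, 0.00). Since A1 is tangent to ZK there, JK ⟂ ZK, so J = K + (0, -7.4) = (37.8, -7.40). On A1, K sits at bearing 90° from J; a 147° counterclockwise sweep puts C at bearing 237°, so C = J + 7.4·(cos 237°, sin 237°) = (33.8, -13.6). Then |ZC| = |C − Z| = 36.4.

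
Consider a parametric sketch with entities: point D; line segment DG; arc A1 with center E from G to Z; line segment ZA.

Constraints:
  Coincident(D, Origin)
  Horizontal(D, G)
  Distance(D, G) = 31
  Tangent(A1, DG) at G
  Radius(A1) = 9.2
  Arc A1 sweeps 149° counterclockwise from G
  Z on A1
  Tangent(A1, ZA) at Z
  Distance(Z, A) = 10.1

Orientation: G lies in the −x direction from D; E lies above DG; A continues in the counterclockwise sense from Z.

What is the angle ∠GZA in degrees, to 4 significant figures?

105.5°

On A1, G sits at bearing -90° from E; a 149° counterclockwise sweep puts Z at bearing 59°, so Z = E + 9.2·(cos 59°, sin 59°) = (-26.26, 17.09). Since A1 is tangent to ZA there, EZ ⟂ ZA, so ZA runs along (−sin 59°, cos 59°); with |ZA| = 10.1, A = (-34.92, 22.29). Then cos ∠GZA = ZG·ZA / (|ZG||ZA|), giving 105.5°.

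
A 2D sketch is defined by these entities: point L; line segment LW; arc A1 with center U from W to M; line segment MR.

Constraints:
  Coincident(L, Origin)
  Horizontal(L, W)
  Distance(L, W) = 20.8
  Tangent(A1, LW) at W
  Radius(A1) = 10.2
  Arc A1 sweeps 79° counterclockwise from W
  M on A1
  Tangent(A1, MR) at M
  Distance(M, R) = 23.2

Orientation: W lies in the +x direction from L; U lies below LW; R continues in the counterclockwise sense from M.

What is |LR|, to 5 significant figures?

31.673

On A1, W sits at bearing 90° from U; a 79° counterclockwise sweep puts M at bearing 169°, so M = U + 10.2·(cos 169°, sin 169°) = (10.787, -8.2537). Since A1 is tangent to MR there, UM ⟂ MR, so MR runs along (−sin 169°, cos 169°); with |MR| = 23.2, R = (6.3606, -31.027). Then |LR| = |R − L| = 31.673.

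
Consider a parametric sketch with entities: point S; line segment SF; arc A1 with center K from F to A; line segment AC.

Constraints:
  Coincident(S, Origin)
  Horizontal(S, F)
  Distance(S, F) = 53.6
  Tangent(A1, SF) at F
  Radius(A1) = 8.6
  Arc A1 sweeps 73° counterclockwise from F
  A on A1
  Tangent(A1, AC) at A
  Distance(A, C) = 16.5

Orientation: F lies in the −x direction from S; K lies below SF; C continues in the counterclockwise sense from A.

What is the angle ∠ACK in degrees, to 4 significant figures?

27.53°

S is at the origin; SF is horizontal with |SF| = 53.6 and F on the −x side, so F = (-53.60, 0.000). Tangency of A1 to SF means the radius KF is perpendicular to SF, so K = F + (0, -8.6) = (-53.60, -8.600). On A1, F sits at bearing 90° from K; a 73° counterclockwise sweep puts A at bearing 163°, so A = K + 8.6·(cos 163°, sin 163°) = (-61.82, -6.086). The tangent condition forces KA to be normal to AC, so AC runs along (−sin 163°, cos 163°); with |AC| = 16.5, C = (-66.65, -21.86). Then cos ∠ACK = CA·CK / (|CA||CK|), giving 27.53°.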